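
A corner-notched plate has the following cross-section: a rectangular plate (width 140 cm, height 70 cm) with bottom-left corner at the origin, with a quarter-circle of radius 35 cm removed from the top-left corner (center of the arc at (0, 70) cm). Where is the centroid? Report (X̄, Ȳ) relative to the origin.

X̄ = 76.00 cm, Ȳ = 32.81 cm

plate: A = 140 × 70 = 9800.00, centroid at (70.00, 35.00).
removed quarter-circle: A = −¼π·35² = -962.11, centroid at (14.85, 55.15).
ΣA = 8837.89 cm²
ΣAX̄ = (9800.00)(70.00) + (-962.11)(14.85) = 671708.33 cm³
ΣAȲ = (9800.00)(35.00) + (-962.11)(55.15) = 289943.77 cm³
X̄ = 671708.33 / 8837.89 = 76.00 cm
Ȳ = 289943.77 / 8837.89 = 32.81 cm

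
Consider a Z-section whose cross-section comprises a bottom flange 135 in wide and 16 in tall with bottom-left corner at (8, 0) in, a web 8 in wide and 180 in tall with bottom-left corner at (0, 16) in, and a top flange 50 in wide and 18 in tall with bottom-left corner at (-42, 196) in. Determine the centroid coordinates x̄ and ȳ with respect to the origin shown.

bottom flange: A = 135 × 16 = 2160.00, centroid at (75.50, 8.00).
web: A = 8 × 180 = 1440.00, centroid at (4.00, 106.00).
top flange: A = 50 × 18 = 900.00, centroid at (-17.00, 205.00).
ΣA = 4500.00 in², ΣAx̄ = 153540.00 in³, ΣAȳ = 354420.00 in³.
x̄ = 153540.00/4500.00 = 34.12 in; ȳ = 354420.00/4500.00 = 78.76 in.

x̄ = 34.12 in, ȳ = 78.76 in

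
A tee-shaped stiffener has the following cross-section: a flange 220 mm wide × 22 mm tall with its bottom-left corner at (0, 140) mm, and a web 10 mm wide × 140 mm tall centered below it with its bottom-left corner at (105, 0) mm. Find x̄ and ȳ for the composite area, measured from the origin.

x̄ = 110.00 mm, ȳ = 132.83 mm

web: A = 10 × 140 = 1400.00, centroid at (110.00, 70.00).
flange: A = 220 × 22 = 4840.00, centroid at (110.00, 151.00).
ΣA = 6240.00 mm², ΣAx̄ = 686400.00 mm³, ΣAȳ = 828840.00 mm³.
x̄ = 686400.00/6240.00 = 110.00 mm; ȳ = 828840.00/6240.00 = 132.83 mm.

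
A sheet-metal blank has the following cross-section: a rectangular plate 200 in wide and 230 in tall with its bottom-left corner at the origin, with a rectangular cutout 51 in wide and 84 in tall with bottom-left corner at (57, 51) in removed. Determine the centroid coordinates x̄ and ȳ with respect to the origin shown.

x̄ = 101.80 in, ȳ = 117.26 in

plate: A = 200 × 230 = 46000.00, centroid at (100.00, 115.00).
hole: A = −(51 × 84) = -4284.00, centroid at (82.50, 93.00).
ΣA = 41716.00 in², ΣAx̄ = 4246570.00 in³, ΣAȳ = 4891588.00 in³.
x̄ = 4246570.00/41716.00 = 101.80 in; ȳ = 4891588.00/41716.00 = 117.26 in.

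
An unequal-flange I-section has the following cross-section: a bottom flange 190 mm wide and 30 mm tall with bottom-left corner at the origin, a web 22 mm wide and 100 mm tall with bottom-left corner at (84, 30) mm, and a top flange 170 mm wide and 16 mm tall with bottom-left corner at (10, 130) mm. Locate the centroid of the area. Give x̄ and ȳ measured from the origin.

bottom flange: A = 190 × 30 = 5700.00, centroid at (95.00, 15.00).
web: A = 22 × 100 = 2200.00, centroid at (95.00, 80.00).
top flange: A = 170 × 16 = 2720.00, centroid at (95.00, 138.00).
ΣA = 10620.00 mm²
ΣAx̄ = (5700.00)(95.00) + (2200.00)(95.00) + (2720.00)(95.00) = 1008900.00 mm³
ΣAȳ = (5700.00)(15.00) + (2200.00)(80.00) + (2720.00)(138.00) = 636860.00 mm³
x̄ = 1008900.00 / 10620.00 = 95.00 mm
ȳ = 636860.00 / 10620.00 = 59.97 mm

x̄ = 95.00 mm, ȳ = 59.97 mm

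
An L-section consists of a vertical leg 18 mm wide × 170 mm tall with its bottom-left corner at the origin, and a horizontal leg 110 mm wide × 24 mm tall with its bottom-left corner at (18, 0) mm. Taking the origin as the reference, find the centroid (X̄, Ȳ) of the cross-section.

vertical leg: A = 18 × 170 = 3060.00, centroid at (9.00, 85.00).
horizontal leg: A = 110 × 24 = 2640.00, centroid at (73.00, 12.00).
ΣA = 5700.00 mm², ΣAX̄ = 220260.00 mm³, ΣAȲ = 291780.00 mm³.
X̄ = 220260.00/5700.00 = 38.64 mm; Ȳ = 291780.00/5700.00 = 51.19 mm.

X̄ = 38.64 mm, Ȳ = 51.19 mm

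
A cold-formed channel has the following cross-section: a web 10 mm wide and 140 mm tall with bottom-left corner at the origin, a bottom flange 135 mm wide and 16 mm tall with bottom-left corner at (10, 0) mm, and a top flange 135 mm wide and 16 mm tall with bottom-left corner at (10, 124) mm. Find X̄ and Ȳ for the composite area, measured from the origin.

Part | A | x̄ᵢ | ȳᵢ | A·x̄ᵢ | A·ȳᵢ
web | 1400.00 | 5.00 | 70.00 | 7000.00 | 98000.00
bottom flange | 2160.00 | 77.50 | 8.00 | 167400.00 | 17280.00
top flange | 2160.00 | 77.50 | 132.00 | 167400.00 | 285120.00
Σ | 5720.00 |  |  | 341800.00 | 400400.00
X̄ = 341800.00 / 5720.00 = 59.76 mm
Ȳ = 400400.00 / 5720.00 = 70.00 mm

X̄ = 59.76 mm, Ȳ = 70.00 mm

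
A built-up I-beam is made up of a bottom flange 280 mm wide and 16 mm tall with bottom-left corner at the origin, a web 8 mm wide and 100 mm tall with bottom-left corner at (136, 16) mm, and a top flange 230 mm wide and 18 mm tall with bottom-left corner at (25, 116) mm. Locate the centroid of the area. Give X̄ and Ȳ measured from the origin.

bottom flange: A = 280 × 16 = 4480.00, centroid at (140.00, 8.00).
web: A = 8 × 100 = 800.00, centroid at (140.00, 66.00).
top flange: A = 230 × 18 = 4140.00, centroid at (140.00, 125.00).
ΣA = 9420.00 mm²
ΣAX̄ = (4480.00)(140.00) + (800.00)(140.00) + (4140.00)(140.00) = 1318800.00 mm³
ΣAȲ = (4480.00)(8.00) + (800.00)(66.00) + (4140.00)(125.00) = 606140.00 mm³
X̄ = 1318800.00 / 9420.00 = 140.00 mm
Ȳ = 606140.00 / 9420.00 = 64.35 mm

X̄ = 140.00 mm, Ȳ = 64.35 mm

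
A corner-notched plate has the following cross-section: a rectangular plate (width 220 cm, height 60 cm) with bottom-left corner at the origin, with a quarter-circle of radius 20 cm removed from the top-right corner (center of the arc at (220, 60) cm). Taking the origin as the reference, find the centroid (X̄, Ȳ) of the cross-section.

Part | A | x̄ᵢ | ȳᵢ | A·x̄ᵢ | A·ȳᵢ
plate | 13200.00 | 110.00 | 30.00 | 1452000.00 | 396000.00
removed quarter-circle | -314.16 | 211.51 | 51.51 | -66448.37 | -16182.89
Σ | 12885.84 |  |  | 1385551.63 | 379817.11
X̄ = 1385551.63 / 12885.84 = 107.53 cm
Ȳ = 379817.11 / 12885.84 = 29.48 cm

X̄ = 107.53 cm, Ȳ = 29.48 cm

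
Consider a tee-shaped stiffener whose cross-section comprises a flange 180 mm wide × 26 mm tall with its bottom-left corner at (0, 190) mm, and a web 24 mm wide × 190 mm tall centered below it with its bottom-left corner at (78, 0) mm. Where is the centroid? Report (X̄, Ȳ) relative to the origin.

web: A = 24 × 190 = 4560.00, centroid at (90.00, 95.00).
flange: A = 180 × 26 = 4680.00, centroid at (90.00, 203.00).
ΣA = 9240.00 mm², ΣAX̄ = 831600.00 mm³, ΣAȲ = 1383240.00 mm³.
X̄ = 831600.00/9240.00 = 90.00 mm; Ȳ = 1383240.00/9240.00 = 149.70 mm.

X̄ = 90.00 mm, Ȳ = 149.70 mm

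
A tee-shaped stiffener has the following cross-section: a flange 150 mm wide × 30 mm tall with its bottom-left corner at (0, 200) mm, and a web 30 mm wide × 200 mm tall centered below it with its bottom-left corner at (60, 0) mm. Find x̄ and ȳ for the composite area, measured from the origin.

web: A = 30 × 200 = 6000.00, centroid at (75.00, 100.00).
flange: A = 150 × 30 = 4500.00, centroid at (75.00, 215.00).
ΣA = 10500.00 mm², ΣAx̄ = 787500.00 mm³, ΣAȳ = 1567500.00 mm³.
x̄ = 787500.00/10500.00 = 75.00 mm; ȳ = 1567500.00/10500.00 = 149.29 mm.

x̄ = 75.00 mm, ȳ = 149.29 mm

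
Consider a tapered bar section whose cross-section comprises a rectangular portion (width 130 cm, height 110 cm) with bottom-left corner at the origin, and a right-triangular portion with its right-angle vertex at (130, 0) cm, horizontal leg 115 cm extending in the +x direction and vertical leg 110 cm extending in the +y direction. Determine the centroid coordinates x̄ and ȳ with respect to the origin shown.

x̄ = 96.69 cm, ȳ = 49.38 cm

Part | A | x̄ᵢ | ȳᵢ | A·x̄ᵢ | A·ȳᵢ
rectangular portion | 14300.00 | 65.00 | 55.00 | 929500.00 | 786500.00
triangular portion | 6325.00 | 168.33 | 36.67 | 1064708.33 | 231916.67
Σ | 20625.00 |  |  | 1994208.33 | 1018416.67
x̄ = 1994208.33 / 20625.00 = 96.69 cm
ȳ = 1018416.67 / 20625.00 = 49.38 cm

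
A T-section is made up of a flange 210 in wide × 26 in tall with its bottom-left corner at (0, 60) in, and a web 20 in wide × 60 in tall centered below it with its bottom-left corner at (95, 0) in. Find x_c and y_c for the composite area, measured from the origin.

web: A = 20 × 60 = 1200.00, centroid at (105.00, 30.00).
flange: A = 210 × 26 = 5460.00, centroid at (105.00, 73.00).
ΣA = 6660.00 in², ΣAx_c = 699300.00 in³, ΣAy_c = 434580.00 in³.
x_c = 699300.00/6660.00 = 105.00 in; y_c = 434580.00/6660.00 = 65.25 in.

x_c = 105.00 in, y_c = 65.25 in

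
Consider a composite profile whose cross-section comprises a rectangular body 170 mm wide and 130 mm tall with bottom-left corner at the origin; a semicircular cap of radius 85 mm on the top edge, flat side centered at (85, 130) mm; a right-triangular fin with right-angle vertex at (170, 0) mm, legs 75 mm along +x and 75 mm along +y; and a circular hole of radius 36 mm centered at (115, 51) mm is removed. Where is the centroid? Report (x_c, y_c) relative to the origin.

x_c = 90.82 mm, y_c = 98.91 mm

Part | A | x̄ᵢ | ȳᵢ | A·x̄ᵢ | A·ȳᵢ
rectangular body | 22100.00 | 85.00 | 65.00 | 1878500.00 | 1436500.00
semicircular top | 11349.00 | 85.00 | 166.08 | 964665.29 | 1884787.12
triangular fin | 2812.50 | 195.00 | 25.00 | 548437.50 | 70312.50
hole | -4071.50 | 115.00 | 51.00 | -468222.97 | -207646.71
Σ | 32190.00 |  |  | 2923379.83 | 3183952.91
x_c = 2923379.83 / 32190.00 = 90.82 mm
y_c = 3183952.91 / 32190.00 = 98.91 mm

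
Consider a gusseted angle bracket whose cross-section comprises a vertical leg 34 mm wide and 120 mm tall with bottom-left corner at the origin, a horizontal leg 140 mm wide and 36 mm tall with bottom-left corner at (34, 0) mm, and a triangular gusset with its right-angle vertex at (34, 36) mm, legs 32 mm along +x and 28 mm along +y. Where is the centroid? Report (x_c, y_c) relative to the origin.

x_c = 64.12 mm, y_c = 37.19 mm

vertical leg: A = 34 × 120 = 4080.00, centroid at (17.00, 60.00).
horizontal leg: A = 140 × 36 = 5040.00, centroid at (104.00, 18.00).
gusset: A = ½·32·28 = 448.00, centroid at (44.67, 45.33).
ΣA = 9568.00 mm², ΣAx_c = 613530.67 mm³, ΣAy_c = 355829.33 mm³.
x_c = 613530.67/9568.00 = 64.12 mm; y_c = 355829.33/9568.00 = 37.19 mm.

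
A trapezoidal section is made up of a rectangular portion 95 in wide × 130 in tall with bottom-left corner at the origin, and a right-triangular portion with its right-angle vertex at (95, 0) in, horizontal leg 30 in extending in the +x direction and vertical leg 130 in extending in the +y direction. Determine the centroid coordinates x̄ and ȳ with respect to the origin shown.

rectangular portion: A = 95 × 130 = 12350.00, centroid at (47.50, 65.00).
triangular portion: A = ½·30·130 = 1950.00, centroid at (105.00, 43.33).
ΣA = 14300.00 in², ΣAx̄ = 791375.00 in³, ΣAȳ = 887250.00 in³.
x̄ = 791375.00/14300.00 = 55.34 in; ȳ = 887250.00/14300.00 = 62.05 in.

x̄ = 55.34 in, ȳ = 62.05 in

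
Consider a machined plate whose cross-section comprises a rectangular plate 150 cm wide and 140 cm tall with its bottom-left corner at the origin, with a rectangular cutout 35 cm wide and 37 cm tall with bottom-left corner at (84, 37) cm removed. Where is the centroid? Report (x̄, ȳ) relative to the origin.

plate: A = 150 × 140 = 21000.00, centroid at (75.00, 70.00).
hole: A = −(35 × 37) = -1295.00, centroid at (101.50, 55.50).
ΣA = 19705.00 cm²
ΣAx̄ = (21000.00)(75.00) + (-1295.00)(101.50) = 1443557.50 cm³
ΣAȳ = (21000.00)(70.00) + (-1295.00)(55.50) = 1398127.50 cm³
x̄ = 1443557.50 / 19705.00 = 73.26 cm
ȳ = 1398127.50 / 19705.00 = 70.95 cm

x̄ = 73.26 cm, ȳ = 70.95 cm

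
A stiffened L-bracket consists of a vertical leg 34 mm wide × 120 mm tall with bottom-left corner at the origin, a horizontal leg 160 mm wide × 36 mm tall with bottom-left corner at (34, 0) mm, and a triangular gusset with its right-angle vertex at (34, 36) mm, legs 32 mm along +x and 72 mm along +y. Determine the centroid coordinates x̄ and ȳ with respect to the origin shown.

x̄ = 70.73 mm, ȳ = 37.99 mm

Part | A | x̄ᵢ | ȳᵢ | A·x̄ᵢ | A·ȳᵢ
vertical leg | 4080.00 | 17.00 | 60.00 | 69360.00 | 244800.00
horizontal leg | 5760.00 | 114.00 | 18.00 | 656640.00 | 103680.00
gusset | 1152.00 | 44.67 | 60.00 | 51456.00 | 69120.00
Σ | 10992.00 |  |  | 777456.00 | 417600.00
x̄ = 777456.00 / 10992.00 = 70.73 mm
ȳ = 417600.00 / 10992.00 = 37.99 mm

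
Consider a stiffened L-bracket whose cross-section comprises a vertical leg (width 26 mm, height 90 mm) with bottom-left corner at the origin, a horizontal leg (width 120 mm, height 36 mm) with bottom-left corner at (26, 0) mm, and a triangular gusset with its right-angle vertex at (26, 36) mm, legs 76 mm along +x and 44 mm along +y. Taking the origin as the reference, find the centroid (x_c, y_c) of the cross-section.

x_c = 58.54 mm, y_c = 32.14 mm

Part | A | x̄ᵢ | ȳᵢ | A·x̄ᵢ | A·ȳᵢ
vertical leg | 2340.00 | 13.00 | 45.00 | 30420.00 | 105300.00
horizontal leg | 4320.00 | 86.00 | 18.00 | 371520.00 | 77760.00
gusset | 1672.00 | 51.33 | 50.67 | 85829.33 | 84714.67
Σ | 8332.00 |  |  | 487769.33 | 267774.67
x_c = 487769.33 / 8332.00 = 58.54 mm
y_c = 267774.67 / 8332.00 = 32.14 mm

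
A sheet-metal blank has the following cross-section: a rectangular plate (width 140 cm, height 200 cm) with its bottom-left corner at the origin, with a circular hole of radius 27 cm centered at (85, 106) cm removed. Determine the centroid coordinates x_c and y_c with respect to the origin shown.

Part | A | x̄ᵢ | ȳᵢ | A·x̄ᵢ | A·ȳᵢ
plate | 28000.00 | 70.00 | 100.00 | 1960000.00 | 2800000.00
hole | -2290.22 | 85.00 | 106.00 | -194668.79 | -242763.43
Σ | 25709.78 |  |  | 1765331.21 | 2557236.57
x_c = 1765331.21 / 25709.78 = 68.66 cm
y_c = 2557236.57 / 25709.78 = 99.47 cm

x_c = 68.66 cm, y_c = 99.47 cm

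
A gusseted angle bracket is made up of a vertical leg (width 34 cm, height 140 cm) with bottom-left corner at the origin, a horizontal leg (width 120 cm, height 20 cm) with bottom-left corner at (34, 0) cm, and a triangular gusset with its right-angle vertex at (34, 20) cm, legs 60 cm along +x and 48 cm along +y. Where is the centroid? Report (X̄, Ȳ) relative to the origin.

X̄ = 44.68 cm, Ȳ = 47.56 cm

vertical leg: A = 34 × 140 = 4760.00, centroid at (17.00, 70.00).
horizontal leg: A = 120 × 20 = 2400.00, centroid at (94.00, 10.00).
gusset: A = ½·60·48 = 1440.00, centroid at (54.00, 36.00).
ΣA = 8600.00 cm², ΣAX̄ = 384280.00 cm³, ΣAȲ = 409040.00 cm³.
X̄ = 384280.00/8600.00 = 44.68 cm; Ȳ = 409040.00/8600.00 = 47.56 cm.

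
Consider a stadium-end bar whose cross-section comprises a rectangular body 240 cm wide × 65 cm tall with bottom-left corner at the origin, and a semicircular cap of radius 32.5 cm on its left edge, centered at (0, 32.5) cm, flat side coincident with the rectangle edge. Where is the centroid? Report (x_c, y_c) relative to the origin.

x_c = 107.14 cm, y_c = 32.50 cm

rectangular body: A = 240 × 65 = 15600.00, centroid at (120.00, 32.50).
semicircular end: A = ½π·32.5² = 1659.15, centroid at (-13.79, 32.50).
ΣA = 17259.15 cm², ΣAx_c = 1849114.58 cm³, ΣAy_c = 560922.49 cm³.
x_c = 1849114.58/17259.15 = 107.14 cm; y_c = 560922.49/17259.15 = 32.50 cm.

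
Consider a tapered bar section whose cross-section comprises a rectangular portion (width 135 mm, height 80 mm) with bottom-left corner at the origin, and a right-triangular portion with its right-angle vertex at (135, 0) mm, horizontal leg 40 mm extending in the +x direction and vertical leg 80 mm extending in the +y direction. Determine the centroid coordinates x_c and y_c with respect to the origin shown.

rectangular portion: A = 135 × 80 = 10800.00, centroid at (67.50, 40.00).
triangular portion: A = ½·40·80 = 1600.00, centroid at (148.33, 26.67).
ΣA = 12400.00 mm², ΣAx_c = 966333.33 mm³, ΣAy_c = 474666.67 mm³.
x_c = 966333.33/12400.00 = 77.93 mm; y_c = 474666.67/12400.00 = 38.28 mm.

x_c = 77.93 mm, y_c = 38.28 mm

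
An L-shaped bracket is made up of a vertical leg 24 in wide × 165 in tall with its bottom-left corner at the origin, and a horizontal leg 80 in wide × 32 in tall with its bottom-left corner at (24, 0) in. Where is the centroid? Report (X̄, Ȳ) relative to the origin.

X̄ = 32.42 in, Ȳ = 56.39 in

vertical leg: A = 24 × 165 = 3960.00, centroid at (12.00, 82.50).
horizontal leg: A = 80 × 32 = 2560.00, centroid at (64.00, 16.00).
ΣA = 6520.00 in², ΣAX̄ = 211360.00 in³, ΣAȲ = 367660.00 in³.
X̄ = 211360.00/6520.00 = 32.42 in; Ȳ = 367660.00/6520.00 = 56.39 in.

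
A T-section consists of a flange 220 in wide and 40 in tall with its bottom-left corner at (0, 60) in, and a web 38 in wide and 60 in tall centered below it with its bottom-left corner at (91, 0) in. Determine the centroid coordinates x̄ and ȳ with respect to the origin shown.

web: A = 38 × 60 = 2280.00, centroid at (110.00, 30.00).
flange: A = 220 × 40 = 8800.00, centroid at (110.00, 80.00).
ΣA = 11080.00 in²
ΣAx̄ = (2280.00)(110.00) + (8800.00)(110.00) = 1218800.00 in³
ΣAȳ = (2280.00)(30.00) + (8800.00)(80.00) = 772400.00 in³
x̄ = 1218800.00 / 11080.00 = 110.00 in
ȳ = 772400.00 / 11080.00 = 69.71 in

x̄ = 110.00 in, ȳ = 69.71 in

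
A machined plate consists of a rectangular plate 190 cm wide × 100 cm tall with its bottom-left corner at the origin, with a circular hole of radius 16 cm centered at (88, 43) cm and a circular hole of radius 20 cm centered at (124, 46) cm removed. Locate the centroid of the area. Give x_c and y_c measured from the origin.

plate: A = 190 × 100 = 19000.00, centroid at (95.00, 50.00).
hole 1: A = −π·16² = -804.25, centroid at (88.00, 43.00).
hole 2: A = −π·20² = -1256.64, centroid at (124.00, 46.00).
ΣA = 16939.12 cm²
ΣAx_c = (19000.00)(95.00) + (-804.25)(88.00) + (-1256.64)(124.00) = 1578403.21 cm³
ΣAy_c = (19000.00)(50.00) + (-804.25)(43.00) + (-1256.64)(46.00) = 857612.04 cm³
x_c = 1578403.21 / 16939.12 = 93.18 cm
y_c = 857612.04 / 16939.12 = 50.63 cm

x_c = 93.18 cm, y_c = 50.63 cm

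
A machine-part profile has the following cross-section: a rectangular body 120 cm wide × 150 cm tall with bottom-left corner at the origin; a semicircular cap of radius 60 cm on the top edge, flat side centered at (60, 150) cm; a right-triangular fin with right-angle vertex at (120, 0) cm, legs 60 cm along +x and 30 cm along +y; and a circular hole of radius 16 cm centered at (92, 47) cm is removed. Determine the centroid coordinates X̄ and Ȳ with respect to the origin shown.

X̄ = 61.95 cm, Ȳ = 97.41 cm

rectangular body: A = 120 × 150 = 18000.00, centroid at (60.00, 75.00).
semicircular top: A = ½π·60² = 5654.87, centroid at (60.00, 175.46).
triangular fin: A = ½·60·30 = 900.00, centroid at (140.00, 10.00).
hole: A = −π·16² = -804.25, centroid at (92.00, 47.00).
ΣA = 23750.62 cm²
ΣAX̄ = (18000.00)(60.00) + (5654.87)(60.00) + (900.00)(140.00) + (-804.25)(92.00) = 1471301.22 cm³
ΣAȲ = (18000.00)(75.00) + (5654.87)(175.46) + (900.00)(10.00) + (-804.25)(47.00) = 2313430.37 cm³
X̄ = 1471301.22 / 23750.62 = 61.95 cm
Ȳ = 2313430.37 / 23750.62 = 97.41 cm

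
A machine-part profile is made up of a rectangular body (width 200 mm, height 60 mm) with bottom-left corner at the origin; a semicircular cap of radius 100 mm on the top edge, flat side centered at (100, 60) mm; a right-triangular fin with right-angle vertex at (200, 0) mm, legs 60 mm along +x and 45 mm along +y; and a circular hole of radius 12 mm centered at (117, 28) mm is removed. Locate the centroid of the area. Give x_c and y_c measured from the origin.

x_c = 105.39 mm, y_c = 69.10 mm

rectangular body: A = 200 × 60 = 12000.00, centroid at (100.00, 30.00).
semicircular top: A = ½π·100² = 15707.96, centroid at (100.00, 102.44).
triangular fin: A = ½·60·45 = 1350.00, centroid at (220.00, 15.00).
hole: A = −π·12² = -452.39, centroid at (117.00, 28.00).
ΣA = 28605.57 mm²
ΣAx_c = (12000.00)(100.00) + (15707.96)(100.00) + (1350.00)(220.00) + (-452.39)(117.00) = 3014866.77 mm³
ΣAy_c = (12000.00)(30.00) + (15707.96)(102.44) + (1350.00)(15.00) + (-452.39)(28.00) = 1976727.56 mm³
x_c = 3014866.77 / 28605.57 = 105.39 mm
y_c = 1976727.56 / 28605.57 = 69.10 mm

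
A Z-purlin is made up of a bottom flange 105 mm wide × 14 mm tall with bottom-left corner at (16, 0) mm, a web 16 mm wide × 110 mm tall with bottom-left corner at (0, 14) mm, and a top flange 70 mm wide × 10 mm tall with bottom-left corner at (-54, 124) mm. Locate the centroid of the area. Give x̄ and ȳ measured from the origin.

bottom flange: A = 105 × 14 = 1470.00, centroid at (68.50, 7.00).
web: A = 16 × 110 = 1760.00, centroid at (8.00, 69.00).
top flange: A = 70 × 10 = 700.00, centroid at (-19.00, 129.00).
ΣA = 3930.00 mm²
ΣAx̄ = (1470.00)(68.50) + (1760.00)(8.00) + (700.00)(-19.00) = 101475.00 mm³
ΣAȳ = (1470.00)(7.00) + (1760.00)(69.00) + (700.00)(129.00) = 222030.00 mm³
x̄ = 101475.00 / 3930.00 = 25.82 mm
ȳ = 222030.00 / 3930.00 = 56.50 mm

x̄ = 25.82 mm, ȳ = 56.50 mm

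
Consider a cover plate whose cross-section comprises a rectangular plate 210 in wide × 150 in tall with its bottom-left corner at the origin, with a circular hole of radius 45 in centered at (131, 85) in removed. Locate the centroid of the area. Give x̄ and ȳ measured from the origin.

x̄ = 98.42 in, ȳ = 72.47 in

Part | A | x̄ᵢ | ȳᵢ | A·x̄ᵢ | A·ȳᵢ
plate | 31500.00 | 105.00 | 75.00 | 3307500.00 | 2362500.00
hole | -6361.73 | 131.00 | 85.00 | -833385.99 | -540746.64
Σ | 25138.27 |  |  | 2474114.01 | 1821753.36
x̄ = 2474114.01 / 25138.27 = 98.42 in
ȳ = 1821753.36 / 25138.27 = 72.47 in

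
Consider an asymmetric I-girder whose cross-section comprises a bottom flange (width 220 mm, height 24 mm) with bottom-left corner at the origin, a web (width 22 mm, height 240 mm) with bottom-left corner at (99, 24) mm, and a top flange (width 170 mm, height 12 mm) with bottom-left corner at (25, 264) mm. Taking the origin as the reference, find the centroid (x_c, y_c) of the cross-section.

bottom flange: A = 220 × 24 = 5280.00, centroid at (110.00, 12.00).
web: A = 22 × 240 = 5280.00, centroid at (110.00, 144.00).
top flange: A = 170 × 12 = 2040.00, centroid at (110.00, 270.00).
ΣA = 12600.00 mm², ΣAx_c = 1386000.00 mm³, ΣAy_c = 1374480.00 mm³.
x_c = 1386000.00/12600.00 = 110.00 mm; y_c = 1374480.00/12600.00 = 109.09 mm.

x_c = 110.00 mm, y_c = 109.09 mm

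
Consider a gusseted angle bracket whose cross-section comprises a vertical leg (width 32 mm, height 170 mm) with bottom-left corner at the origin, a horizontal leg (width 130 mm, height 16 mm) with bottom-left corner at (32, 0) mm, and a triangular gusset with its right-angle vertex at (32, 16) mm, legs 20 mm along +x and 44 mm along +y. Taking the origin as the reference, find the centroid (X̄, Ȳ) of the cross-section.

Part | A | x̄ᵢ | ȳᵢ | A·x̄ᵢ | A·ȳᵢ
vertical leg | 5440.00 | 16.00 | 85.00 | 87040.00 | 462400.00
horizontal leg | 2080.00 | 97.00 | 8.00 | 201760.00 | 16640.00
gusset | 440.00 | 38.67 | 30.67 | 17013.33 | 13493.33
Σ | 7960.00 |  |  | 305813.33 | 492533.33
X̄ = 305813.33 / 7960.00 = 38.42 mm
Ȳ = 492533.33 / 7960.00 = 61.88 mm

X̄ = 38.42 mm, Ȳ = 61.88 mm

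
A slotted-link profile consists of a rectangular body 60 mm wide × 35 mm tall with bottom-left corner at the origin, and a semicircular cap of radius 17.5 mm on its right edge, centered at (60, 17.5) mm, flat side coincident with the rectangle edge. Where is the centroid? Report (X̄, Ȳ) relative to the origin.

X̄ = 36.98 mm, Ȳ = 17.50 mm

rectangular body: A = 60 × 35 = 2100.00, centroid at (30.00, 17.50).
semicircular end: A = ½π·17.5² = 481.06, centroid at (67.43, 17.50).
ΣA = 2581.06 mm²
ΣAX̄ = (2100.00)(30.00) + (481.06)(67.43) = 95436.30 mm³
ΣAȲ = (2100.00)(17.50) + (481.06)(17.50) = 45168.49 mm³
X̄ = 95436.30 / 2581.06 = 36.98 mm
Ȳ = 45168.49 / 2581.06 = 17.50 mm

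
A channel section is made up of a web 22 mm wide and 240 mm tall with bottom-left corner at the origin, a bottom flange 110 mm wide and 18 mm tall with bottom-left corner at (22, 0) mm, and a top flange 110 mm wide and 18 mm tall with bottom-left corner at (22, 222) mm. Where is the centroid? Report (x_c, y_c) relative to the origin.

x_c = 39.29 mm, y_c = 120.00 mm

Part | A | x̄ᵢ | ȳᵢ | A·x̄ᵢ | A·ȳᵢ
web | 5280.00 | 11.00 | 120.00 | 58080.00 | 633600.00
bottom flange | 1980.00 | 77.00 | 9.00 | 152460.00 | 17820.00
top flange | 1980.00 | 77.00 | 231.00 | 152460.00 | 457380.00
Σ | 9240.00 |  |  | 363000.00 | 1108800.00
x_c = 363000.00 / 9240.00 = 39.29 mm
y_c = 1108800.00 / 9240.00 = 120.00 mm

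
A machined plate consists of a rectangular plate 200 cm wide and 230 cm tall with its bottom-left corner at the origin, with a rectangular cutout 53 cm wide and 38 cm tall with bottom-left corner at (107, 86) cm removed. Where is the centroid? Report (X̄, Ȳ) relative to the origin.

plate: A = 200 × 230 = 46000.00, centroid at (100.00, 115.00).
hole: A = −(53 × 38) = -2014.00, centroid at (133.50, 105.00).
ΣA = 43986.00 cm²
ΣAX̄ = (46000.00)(100.00) + (-2014.00)(133.50) = 4331131.00 cm³
ΣAȲ = (46000.00)(115.00) + (-2014.00)(105.00) = 5078530.00 cm³
X̄ = 4331131.00 / 43986.00 = 98.47 cm
Ȳ = 5078530.00 / 43986.00 = 115.46 cm

X̄ = 98.47 cm, Ȳ = 115.46 cm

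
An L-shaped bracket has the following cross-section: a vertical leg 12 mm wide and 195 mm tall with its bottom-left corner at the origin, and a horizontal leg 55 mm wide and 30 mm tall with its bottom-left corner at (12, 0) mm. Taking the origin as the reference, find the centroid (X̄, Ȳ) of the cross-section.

vertical leg: A = 12 × 195 = 2340.00, centroid at (6.00, 97.50).
horizontal leg: A = 55 × 30 = 1650.00, centroid at (39.50, 15.00).
ΣA = 3990.00 mm²
ΣAX̄ = (2340.00)(6.00) + (1650.00)(39.50) = 79215.00 mm³
ΣAȲ = (2340.00)(97.50) + (1650.00)(15.00) = 252900.00 mm³
X̄ = 79215.00 / 3990.00 = 19.85 mm
Ȳ = 252900.00 / 3990.00 = 63.38 mm

X̄ = 19.85 mm, Ȳ = 63.38 mm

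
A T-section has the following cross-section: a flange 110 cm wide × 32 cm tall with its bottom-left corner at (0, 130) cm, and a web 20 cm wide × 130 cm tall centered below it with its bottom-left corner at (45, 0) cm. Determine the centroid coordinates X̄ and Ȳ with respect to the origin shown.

X̄ = 55.00 cm, Ȳ = 111.59 cm

web: A = 20 × 130 = 2600.00, centroid at (55.00, 65.00).
flange: A = 110 × 32 = 3520.00, centroid at (55.00, 146.00).
ΣA = 6120.00 cm²
ΣAX̄ = (2600.00)(55.00) + (3520.00)(55.00) = 336600.00 cm³
ΣAȲ = (2600.00)(65.00) + (3520.00)(146.00) = 682920.00 cm³
X̄ = 336600.00 / 6120.00 = 55.00 cm
Ȳ = 682920.00 / 6120.00 = 111.59 cm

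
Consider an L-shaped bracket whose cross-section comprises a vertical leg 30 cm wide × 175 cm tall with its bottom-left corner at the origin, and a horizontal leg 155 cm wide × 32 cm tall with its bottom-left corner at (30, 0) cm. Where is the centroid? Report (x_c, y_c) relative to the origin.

x_c = 59.94 cm, y_c = 52.77 cm

vertical leg: A = 30 × 175 = 5250.00, centroid at (15.00, 87.50).
horizontal leg: A = 155 × 32 = 4960.00, centroid at (107.50, 16.00).
ΣA = 10210.00 cm²
ΣAx_c = (5250.00)(15.00) + (4960.00)(107.50) = 611950.00 cm³
ΣAy_c = (5250.00)(87.50) + (4960.00)(16.00) = 538735.00 cm³
x_c = 611950.00 / 10210.00 = 59.94 cm
y_c = 538735.00 / 10210.00 = 52.77 cm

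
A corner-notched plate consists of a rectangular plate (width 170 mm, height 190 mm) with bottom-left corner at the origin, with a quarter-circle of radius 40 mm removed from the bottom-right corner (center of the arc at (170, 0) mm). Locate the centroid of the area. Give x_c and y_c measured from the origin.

x_c = 82.25 mm, y_c = 98.16 mm

plate: A = 170 × 190 = 32300.00, centroid at (85.00, 95.00).
removed quarter-circle: A = −¼π·40² = -1256.64, centroid at (153.02, 16.98).
ΣA = 31043.36 mm², ΣAx_c = 2553205.03 mm³, ΣAy_c = 3047166.67 mm³.
x_c = 2553205.03/31043.36 = 82.25 mm; y_c = 3047166.67/31043.36 = 98.16 mm.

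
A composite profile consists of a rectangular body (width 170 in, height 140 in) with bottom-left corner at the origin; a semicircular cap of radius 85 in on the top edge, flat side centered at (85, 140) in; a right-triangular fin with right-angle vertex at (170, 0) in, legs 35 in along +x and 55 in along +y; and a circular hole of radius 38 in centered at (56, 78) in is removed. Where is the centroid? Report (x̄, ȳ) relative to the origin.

Part | A | x̄ᵢ | ȳᵢ | A·x̄ᵢ | A·ȳᵢ
rectangular body | 23800.00 | 85.00 | 70.00 | 2023000.00 | 1666000.00
semicircular top | 11349.00 | 85.00 | 176.08 | 964665.29 | 1998277.15
triangular fin | 962.50 | 181.67 | 18.33 | 174854.17 | 17645.83
hole | -4536.46 | 56.00 | 78.00 | -254041.75 | -353843.86
Σ | 31575.04 |  |  | 2908477.71 | 3328079.12
x̄ = 2908477.71 / 31575.04 = 92.11 in
ȳ = 3328079.12 / 31575.04 = 105.40 in

x̄ = 92.11 in, ȳ = 105.40 in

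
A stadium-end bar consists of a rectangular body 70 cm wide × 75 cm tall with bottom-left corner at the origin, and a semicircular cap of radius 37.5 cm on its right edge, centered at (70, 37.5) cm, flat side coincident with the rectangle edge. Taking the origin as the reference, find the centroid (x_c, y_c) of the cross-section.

x_c = 50.08 cm, y_c = 37.50 cm

rectangular body: A = 70 × 75 = 5250.00, centroid at (35.00, 37.50).
semicircular end: A = ½π·37.5² = 2208.93, centroid at (85.92, 37.50).
ΣA = 7458.93 cm², ΣAx_c = 373531.51 cm³, ΣAy_c = 279709.96 cm³.
x_c = 373531.51/7458.93 = 50.08 cm; y_c = 279709.96/7458.93 = 37.50 cm.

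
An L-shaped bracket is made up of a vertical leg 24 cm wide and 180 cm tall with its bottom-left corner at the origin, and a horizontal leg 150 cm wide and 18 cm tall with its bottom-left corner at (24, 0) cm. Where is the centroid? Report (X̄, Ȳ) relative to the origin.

X̄ = 45.46 cm, Ȳ = 58.85 cm

vertical leg: A = 24 × 180 = 4320.00, centroid at (12.00, 90.00).
horizontal leg: A = 150 × 18 = 2700.00, centroid at (99.00, 9.00).
ΣA = 7020.00 cm²
ΣAX̄ = (4320.00)(12.00) + (2700.00)(99.00) = 319140.00 cm³
ΣAȲ = (4320.00)(90.00) + (2700.00)(9.00) = 413100.00 cm³
X̄ = 319140.00 / 7020.00 = 45.46 cm
Ȳ = 413100.00 / 7020.00 = 58.85 cm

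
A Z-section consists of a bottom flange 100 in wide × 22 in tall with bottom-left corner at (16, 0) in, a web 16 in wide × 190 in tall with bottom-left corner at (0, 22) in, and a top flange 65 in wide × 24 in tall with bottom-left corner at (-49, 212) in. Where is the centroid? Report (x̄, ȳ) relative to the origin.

Part | A | x̄ᵢ | ȳᵢ | A·x̄ᵢ | A·ȳᵢ
bottom flange | 2200.00 | 66.00 | 11.00 | 145200.00 | 24200.00
web | 3040.00 | 8.00 | 117.00 | 24320.00 | 355680.00
top flange | 1560.00 | -16.50 | 224.00 | -25740.00 | 349440.00
Σ | 6800.00 |  |  | 143780.00 | 729320.00
x̄ = 143780.00 / 6800.00 = 21.14 in
ȳ = 729320.00 / 6800.00 = 107.25 in

x̄ = 21.14 in, ȳ = 107.25 in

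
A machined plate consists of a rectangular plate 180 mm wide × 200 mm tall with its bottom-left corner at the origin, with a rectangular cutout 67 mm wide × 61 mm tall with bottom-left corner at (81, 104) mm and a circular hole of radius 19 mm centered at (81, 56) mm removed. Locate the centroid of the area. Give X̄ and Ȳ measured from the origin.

X̄ = 87.08 mm, Ȳ = 97.04 mm

Part | A | x̄ᵢ | ȳᵢ | A·x̄ᵢ | A·ȳᵢ
plate | 36000.00 | 90.00 | 100.00 | 3240000.00 | 3600000.00
hole 1 | -4087.00 | 114.50 | 134.50 | -467961.50 | -549701.50
hole 2 | -1134.11 | 81.00 | 56.00 | -91863.31 | -63510.44
Σ | 30778.89 |  |  | 2680175.19 | 2986788.06
X̄ = 2680175.19 / 30778.89 = 87.08 mm
Ȳ = 2986788.06 / 30778.89 = 97.04 mm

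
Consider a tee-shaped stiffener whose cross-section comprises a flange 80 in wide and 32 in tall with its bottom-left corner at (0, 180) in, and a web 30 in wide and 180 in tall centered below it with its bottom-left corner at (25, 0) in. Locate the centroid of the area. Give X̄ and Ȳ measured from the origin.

Part | A | x̄ᵢ | ȳᵢ | A·x̄ᵢ | A·ȳᵢ
web | 5400.00 | 40.00 | 90.00 | 216000.00 | 486000.00
flange | 2560.00 | 40.00 | 196.00 | 102400.00 | 501760.00
Σ | 7960.00 |  |  | 318400.00 | 987760.00
X̄ = 318400.00 / 7960.00 = 40.00 in
Ȳ = 987760.00 / 7960.00 = 124.09 in

X̄ = 40.00 in, Ȳ = 124.09 in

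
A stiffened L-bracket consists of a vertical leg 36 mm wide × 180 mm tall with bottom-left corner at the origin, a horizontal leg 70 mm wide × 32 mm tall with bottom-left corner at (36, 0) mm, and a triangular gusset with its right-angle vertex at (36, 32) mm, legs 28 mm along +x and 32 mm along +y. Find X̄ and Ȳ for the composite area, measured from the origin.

vertical leg: A = 36 × 180 = 6480.00, centroid at (18.00, 90.00).
horizontal leg: A = 70 × 32 = 2240.00, centroid at (71.00, 16.00).
gusset: A = ½·28·32 = 448.00, centroid at (45.33, 42.67).
ΣA = 9168.00 mm², ΣAX̄ = 295989.33 mm³, ΣAȲ = 638154.67 mm³.
X̄ = 295989.33/9168.00 = 32.29 mm; Ȳ = 638154.67/9168.00 = 69.61 mm.

X̄ = 32.29 mm, Ȳ = 69.61 mm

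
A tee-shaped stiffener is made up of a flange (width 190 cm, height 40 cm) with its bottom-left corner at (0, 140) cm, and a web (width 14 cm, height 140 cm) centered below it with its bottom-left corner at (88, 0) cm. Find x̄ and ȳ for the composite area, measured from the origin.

web: A = 14 × 140 = 1960.00, centroid at (95.00, 70.00).
flange: A = 190 × 40 = 7600.00, centroid at (95.00, 160.00).
ΣA = 9560.00 cm², ΣAx̄ = 908200.00 cm³, ΣAȳ = 1353200.00 cm³.
x̄ = 908200.00/9560.00 = 95.00 cm; ȳ = 1353200.00/9560.00 = 141.55 cm.

x̄ = 95.00 cm, ȳ = 141.55 cm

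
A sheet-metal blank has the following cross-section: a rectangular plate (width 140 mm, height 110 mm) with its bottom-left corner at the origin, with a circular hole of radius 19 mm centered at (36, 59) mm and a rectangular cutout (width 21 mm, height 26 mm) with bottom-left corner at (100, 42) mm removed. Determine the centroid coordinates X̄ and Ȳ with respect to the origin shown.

plate: A = 140 × 110 = 15400.00, centroid at (70.00, 55.00).
hole 1: A = −π·19² = -1134.11, centroid at (36.00, 59.00).
hole 2: A = −(21 × 26) = -546.00, centroid at (110.50, 55.00).
ΣA = 13719.89 mm²
ΣAX̄ = (15400.00)(70.00) + (-1134.11)(36.00) + (-546.00)(110.50) = 976838.86 mm³
ΣAȲ = (15400.00)(55.00) + (-1134.11)(59.00) + (-546.00)(55.00) = 750057.22 mm³
X̄ = 976838.86 / 13719.89 = 71.20 mm
Ȳ = 750057.22 / 13719.89 = 54.67 mm

X̄ = 71.20 mm, Ȳ = 54.67 mm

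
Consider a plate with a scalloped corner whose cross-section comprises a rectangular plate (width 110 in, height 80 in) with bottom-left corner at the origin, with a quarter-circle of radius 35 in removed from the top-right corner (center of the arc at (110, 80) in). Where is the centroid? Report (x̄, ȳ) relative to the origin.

x̄ = 50.07 in, ȳ = 36.91 in

Part | A | x̄ᵢ | ȳᵢ | A·x̄ᵢ | A·ȳᵢ
plate | 8800.00 | 55.00 | 40.00 | 484000.00 | 352000.00
removed quarter-circle | -962.11 | 95.15 | 65.15 | -91540.74 | -62677.35
Σ | 7837.89 |  |  | 392459.26 | 289322.65
x̄ = 392459.26 / 7837.89 = 50.07 in
ȳ = 289322.65 / 7837.89 = 36.91 in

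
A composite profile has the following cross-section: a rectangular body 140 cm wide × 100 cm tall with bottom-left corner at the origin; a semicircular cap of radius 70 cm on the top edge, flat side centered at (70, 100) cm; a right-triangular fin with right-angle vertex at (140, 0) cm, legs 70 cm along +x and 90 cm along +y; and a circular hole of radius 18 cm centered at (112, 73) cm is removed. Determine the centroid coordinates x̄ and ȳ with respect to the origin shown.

rectangular body: A = 140 × 100 = 14000.00, centroid at (70.00, 50.00).
semicircular top: A = ½π·70² = 7696.90, centroid at (70.00, 129.71).
triangular fin: A = ½·70·90 = 3150.00, centroid at (163.33, 30.00).
hole: A = −π·18² = -1017.88, centroid at (112.00, 73.00).
ΣA = 23829.03 cm², ΣAx̄ = 1919281.03 cm³, ΣAȳ = 1718551.92 cm³.
x̄ = 1919281.03/23829.03 = 80.54 cm; ȳ = 1718551.92/23829.03 = 72.12 cm.

x̄ = 80.54 cm, ȳ = 72.12 cm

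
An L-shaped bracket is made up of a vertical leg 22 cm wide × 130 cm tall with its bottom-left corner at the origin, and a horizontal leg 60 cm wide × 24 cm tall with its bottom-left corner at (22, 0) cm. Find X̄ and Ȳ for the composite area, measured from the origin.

vertical leg: A = 22 × 130 = 2860.00, centroid at (11.00, 65.00).
horizontal leg: A = 60 × 24 = 1440.00, centroid at (52.00, 12.00).
ΣA = 4300.00 cm², ΣAX̄ = 106340.00 cm³, ΣAȲ = 203180.00 cm³.
X̄ = 106340.00/4300.00 = 24.73 cm; Ȳ = 203180.00/4300.00 = 47.25 cm.

X̄ = 24.73 cm, Ȳ = 47.25 cm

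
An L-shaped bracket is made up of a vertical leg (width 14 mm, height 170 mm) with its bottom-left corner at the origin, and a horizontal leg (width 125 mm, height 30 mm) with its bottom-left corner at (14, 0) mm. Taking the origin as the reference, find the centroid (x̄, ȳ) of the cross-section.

x̄ = 49.52 mm, ȳ = 42.18 mm

vertical leg: A = 14 × 170 = 2380.00, centroid at (7.00, 85.00).
horizontal leg: A = 125 × 30 = 3750.00, centroid at (76.50, 15.00).
ΣA = 6130.00 mm²
ΣAx̄ = (2380.00)(7.00) + (3750.00)(76.50) = 303535.00 mm³
ΣAȳ = (2380.00)(85.00) + (3750.00)(15.00) = 258550.00 mm³
x̄ = 303535.00 / 6130.00 = 49.52 mm
ȳ = 258550.00 / 6130.00 = 42.18 mm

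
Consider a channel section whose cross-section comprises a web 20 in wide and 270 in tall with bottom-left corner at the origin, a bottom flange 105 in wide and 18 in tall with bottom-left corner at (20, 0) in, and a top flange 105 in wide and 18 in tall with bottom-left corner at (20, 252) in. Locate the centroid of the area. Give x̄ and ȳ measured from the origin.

web: A = 20 × 270 = 5400.00, centroid at (10.00, 135.00).
bottom flange: A = 105 × 18 = 1890.00, centroid at (72.50, 9.00).
top flange: A = 105 × 18 = 1890.00, centroid at (72.50, 261.00).
ΣA = 9180.00 in², ΣAx̄ = 328050.00 in³, ΣAȳ = 1239300.00 in³.
x̄ = 328050.00/9180.00 = 35.74 in; ȳ = 1239300.00/9180.00 = 135.00 in.

x̄ = 35.74 in, ȳ = 135.00 in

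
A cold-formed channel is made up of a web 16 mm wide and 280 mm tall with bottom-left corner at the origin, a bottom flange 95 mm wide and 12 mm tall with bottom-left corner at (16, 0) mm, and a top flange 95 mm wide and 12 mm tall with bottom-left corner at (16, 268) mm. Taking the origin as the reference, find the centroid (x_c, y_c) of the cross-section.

x_c = 26.72 mm, y_c = 140.00 mm

Part | A | x̄ᵢ | ȳᵢ | A·x̄ᵢ | A·ȳᵢ
web | 4480.00 | 8.00 | 140.00 | 35840.00 | 627200.00
bottom flange | 1140.00 | 63.50 | 6.00 | 72390.00 | 6840.00
top flange | 1140.00 | 63.50 | 274.00 | 72390.00 | 312360.00
Σ | 6760.00 |  |  | 180620.00 | 946400.00
x_c = 180620.00 / 6760.00 = 26.72 mm
y_c = 946400.00 / 6760.00 = 140.00 mm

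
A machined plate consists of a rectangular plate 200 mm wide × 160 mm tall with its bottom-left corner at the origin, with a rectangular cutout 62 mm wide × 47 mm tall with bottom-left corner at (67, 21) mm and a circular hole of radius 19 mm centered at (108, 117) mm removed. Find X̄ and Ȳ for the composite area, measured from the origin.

X̄ = 99.88 mm, Ȳ = 82.20 mm

plate: A = 200 × 160 = 32000.00, centroid at (100.00, 80.00).
hole 1: A = −(62 × 47) = -2914.00, centroid at (98.00, 44.50).
hole 2: A = −π·19² = -1134.11, centroid at (108.00, 117.00).
ΣA = 27951.89 mm²
ΣAX̄ = (32000.00)(100.00) + (-2914.00)(98.00) + (-1134.11)(108.00) = 2791943.59 mm³
ΣAȲ = (32000.00)(80.00) + (-2914.00)(44.50) + (-1134.11)(117.00) = 2297635.55 mm³
X̄ = 2791943.59 / 27951.89 = 99.88 mm
Ȳ = 2297635.55 / 27951.89 = 82.20 mm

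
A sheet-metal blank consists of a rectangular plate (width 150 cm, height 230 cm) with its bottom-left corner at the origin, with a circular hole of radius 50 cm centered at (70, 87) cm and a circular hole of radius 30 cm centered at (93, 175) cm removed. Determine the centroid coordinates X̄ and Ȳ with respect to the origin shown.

Part | A | x̄ᵢ | ȳᵢ | A·x̄ᵢ | A·ȳᵢ
plate | 34500.00 | 75.00 | 115.00 | 2587500.00 | 3967500.00
hole 1 | -7853.98 | 70.00 | 87.00 | -549778.71 | -683296.40
hole 2 | -2827.43 | 93.00 | 175.00 | -262951.31 | -494800.84
Σ | 23818.58 |  |  | 1774769.98 | 2789402.75
X̄ = 1774769.98 / 23818.58 = 74.51 cm
Ȳ = 2789402.75 / 23818.58 = 117.11 cm

X̄ = 74.51 cm, Ȳ = 117.11 cm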